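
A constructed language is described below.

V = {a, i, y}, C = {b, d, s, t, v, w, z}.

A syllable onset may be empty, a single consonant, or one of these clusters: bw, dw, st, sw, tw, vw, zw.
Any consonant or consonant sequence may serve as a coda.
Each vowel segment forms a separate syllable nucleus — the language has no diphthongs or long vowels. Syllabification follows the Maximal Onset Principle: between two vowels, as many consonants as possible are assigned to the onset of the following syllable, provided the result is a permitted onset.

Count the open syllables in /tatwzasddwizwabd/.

1

Nuclei (vowels): a, a, i, a → 4 syllables.
/a…a/ gap (V1→V2): /twz/ — longest licit onset from the right is /z/, leaving /tw/ as coda.
/a…i/ gap (V2→V3): /sddw/ — longest licit onset from the right is /dw/, leaving /sd/ as coda.
/i…a/ gap (V3→V4): cluster /zw/ — /zw/ is itself a permitted onset, so the whole cluster goes right; preceding coda = ∅.
So the parse is tatw.zasd.dwi.zwabd.
Classifying each syllable: /tatw/ (closed), /zasd/ (closed), /dwi/ (open), /zwabd/ (closed).
Open syllables: 1.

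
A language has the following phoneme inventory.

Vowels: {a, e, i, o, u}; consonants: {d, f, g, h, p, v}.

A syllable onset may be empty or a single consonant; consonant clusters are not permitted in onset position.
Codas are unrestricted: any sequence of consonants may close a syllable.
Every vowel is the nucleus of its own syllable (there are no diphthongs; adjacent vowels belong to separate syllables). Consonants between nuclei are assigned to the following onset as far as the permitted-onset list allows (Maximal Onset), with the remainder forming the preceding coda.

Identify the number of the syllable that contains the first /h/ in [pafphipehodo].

2

Nuclei (vowels): a, i, e, o, o → 5 syllables.
/a…i/ gap (V1→V2): /fph/; trying suffixes from longest down, /h/ is the first permitted one, so coda /fp/ | onset /h/.
/i…e/ gap (V2→V3): /p/ is a single consonant, so it becomes the next onset.
/e…o/ gap (V3→V4): /h/ is a single consonant, so it becomes the next onset.
/o…o/ gap (V4→V5): just /d/ — single C goes to the following onset.
So the parse is pafp.hi.pe.ho.do.
The first /h/ is in the onset of syllable 2 (/hi/).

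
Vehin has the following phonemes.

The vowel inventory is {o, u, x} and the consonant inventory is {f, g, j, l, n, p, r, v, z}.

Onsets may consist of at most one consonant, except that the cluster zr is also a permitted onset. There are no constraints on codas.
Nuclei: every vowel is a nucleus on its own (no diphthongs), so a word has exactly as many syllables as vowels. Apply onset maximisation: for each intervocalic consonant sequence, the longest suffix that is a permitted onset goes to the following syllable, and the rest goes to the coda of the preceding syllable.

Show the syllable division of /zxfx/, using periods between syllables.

Vowels present: x, x; each is a nucleus, giving 2 syllables.
Between /x/ (V1) and /x/ (V2): /f/ is a single consonant, so it becomes the next onset.

zx.fx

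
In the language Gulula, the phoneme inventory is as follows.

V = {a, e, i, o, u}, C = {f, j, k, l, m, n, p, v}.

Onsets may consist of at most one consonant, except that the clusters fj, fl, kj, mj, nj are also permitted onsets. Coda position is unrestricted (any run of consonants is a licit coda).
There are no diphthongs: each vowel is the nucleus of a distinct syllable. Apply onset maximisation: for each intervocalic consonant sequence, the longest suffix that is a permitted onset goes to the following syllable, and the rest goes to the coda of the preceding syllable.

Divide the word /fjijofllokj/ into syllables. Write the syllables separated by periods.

fji.jofl.lokj

Vowels present: i, o, o; each is a nucleus, giving 3 syllables.
V1 /i/ – V2 /o/: /j/ → onset of the next syllable (single consonants are always licit onsets).
V2 /o/ – V3 /o/: /fll/; trying suffixes from longest down, /l/ is the first permitted one, so coda /fl/ | onset /l/.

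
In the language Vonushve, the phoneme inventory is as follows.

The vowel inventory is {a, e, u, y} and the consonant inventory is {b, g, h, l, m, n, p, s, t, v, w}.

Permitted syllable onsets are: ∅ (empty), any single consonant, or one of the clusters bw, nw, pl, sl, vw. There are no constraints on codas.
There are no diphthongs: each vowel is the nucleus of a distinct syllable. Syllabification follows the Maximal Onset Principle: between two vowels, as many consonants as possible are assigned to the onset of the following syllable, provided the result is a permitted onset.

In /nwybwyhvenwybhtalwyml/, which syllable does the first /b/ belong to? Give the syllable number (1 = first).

2

Vowels present: y, y, e, y, a, y; each is a nucleus, giving 6 syllables.
V1 /y/ – V2 /y/: /bw/ is a licit onset in full, so it all attaches to the next syllable.
V2 /y/ – V3 /e/: /hv/ — longest licit onset from the right is /v/, leaving /h/ as coda.
V3 /e/ – V4 /y/: /nw/ is a licit onset in full, so it all attaches to the next syllable.
V4 /y/ – V5 /a/: cluster /bht/ — the longest permitted-onset suffix is /t/; onset = /t/, preceding coda = /bh/.
V5 /a/ – V6 /y/: /lw/ splits as /l/ + /w/ (/w/ is the longest suffix that is a licit onset).
Syllabification: nwy.bwyh.ve.nwybh.tal.wyml.
The first /b/ is in the onset of syllable 2 (/bwyh/).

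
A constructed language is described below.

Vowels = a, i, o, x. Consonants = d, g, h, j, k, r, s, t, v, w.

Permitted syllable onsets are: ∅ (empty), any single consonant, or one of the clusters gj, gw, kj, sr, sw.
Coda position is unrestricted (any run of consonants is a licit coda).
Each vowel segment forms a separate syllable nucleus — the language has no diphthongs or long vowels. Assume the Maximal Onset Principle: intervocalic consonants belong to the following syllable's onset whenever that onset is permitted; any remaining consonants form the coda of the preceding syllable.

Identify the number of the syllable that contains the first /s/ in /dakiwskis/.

2

Vowels present: a, i, i; each is a nucleus, giving 3 syllables.
σ1/σ2 boundary: just /k/ — single C goes to the following onset.
σ2/σ3 boundary: /wsk/ — longest licit onset from the right is /k/, leaving /ws/ as coda.
Result: da.kiws.kis.
The first /s/ is in the coda of syllable 2 (/kiws/).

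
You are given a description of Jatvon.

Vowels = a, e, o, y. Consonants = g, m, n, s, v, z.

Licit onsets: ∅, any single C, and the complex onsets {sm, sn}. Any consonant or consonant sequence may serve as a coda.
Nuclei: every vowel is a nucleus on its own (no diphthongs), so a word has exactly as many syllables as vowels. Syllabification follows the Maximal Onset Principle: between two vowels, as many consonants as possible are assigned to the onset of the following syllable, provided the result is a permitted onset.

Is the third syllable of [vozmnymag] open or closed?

Nuclei (vowels): o, y, a → 3 syllables.
/o…y/ gap (V1→V2): /zmn/ splits as /zm/ + /n/ (/n/ is the longest suffix that is a licit onset).
/y…a/ gap (V2→V3): /m/ is a single consonant, so it becomes the next onset.
Syllabification: vozm.ny.mag.
Syllable 3 is /mag/ with coda /g/, so it is closed.

closed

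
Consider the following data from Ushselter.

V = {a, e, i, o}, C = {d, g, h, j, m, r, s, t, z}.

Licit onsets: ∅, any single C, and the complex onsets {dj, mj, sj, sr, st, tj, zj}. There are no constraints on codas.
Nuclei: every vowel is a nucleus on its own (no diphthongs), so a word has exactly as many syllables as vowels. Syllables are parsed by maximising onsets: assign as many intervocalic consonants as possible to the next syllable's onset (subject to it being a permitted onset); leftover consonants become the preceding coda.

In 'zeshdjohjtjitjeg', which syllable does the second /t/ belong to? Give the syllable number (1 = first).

Nuclei (vowels): e, o, i, e → 4 syllables.
/e…o/ gap (V1→V2): /shdj/ — longest licit onset from the right is /dj/, leaving /sh/ as coda.
/o…i/ gap (V2→V3): /hjtj/ splits as /hj/ + /tj/ (/tj/ is the longest suffix that is a licit onset).
/i…e/ gap (V3→V4): /tj/ is a licit onset in full, so it all attaches to the next syllable.
So the parse is zesh.djohj.tji.tjeg.
The second /t/ is in the onset of syllable 4 (/tjeg/).

4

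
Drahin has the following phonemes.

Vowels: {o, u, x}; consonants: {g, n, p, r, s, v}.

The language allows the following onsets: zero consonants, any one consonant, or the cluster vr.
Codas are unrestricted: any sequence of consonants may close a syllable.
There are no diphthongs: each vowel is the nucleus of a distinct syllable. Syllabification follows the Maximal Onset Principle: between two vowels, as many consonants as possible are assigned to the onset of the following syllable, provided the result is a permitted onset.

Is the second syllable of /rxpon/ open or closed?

closed

Vowels present: x, o; each is a nucleus, giving 2 syllables.
V1 /x/ – V2 /o/: /p/ → onset of the next syllable (single consonants are always licit onsets).
Result: rx.pon.
Syllable 2 is /pon/ with coda /n/, so it is closed.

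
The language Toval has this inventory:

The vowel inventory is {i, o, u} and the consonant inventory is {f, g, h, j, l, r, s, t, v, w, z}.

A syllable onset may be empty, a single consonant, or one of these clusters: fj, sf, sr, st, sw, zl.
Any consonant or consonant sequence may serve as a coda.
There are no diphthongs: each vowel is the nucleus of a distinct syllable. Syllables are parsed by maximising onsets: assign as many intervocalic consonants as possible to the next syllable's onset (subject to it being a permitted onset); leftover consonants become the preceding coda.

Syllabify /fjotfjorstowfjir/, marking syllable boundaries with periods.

fjot.fjor.stow.fjir

The vowels are o, o, o, i — 4 nuclei, so 4 syllables.
σ1/σ2 boundary: /tfj/ splits as /t/ + /fj/ (/fj/ is the longest suffix that is a licit onset).
σ2/σ3 boundary: /rst/; trying suffixes from longest down, /st/ is the first permitted one, so coda /r/ | onset /st/.
σ3/σ4 boundary: /wfj/; trying suffixes from longest down, /fj/ is the first permitted one, so coda /w/ | onset /fj/.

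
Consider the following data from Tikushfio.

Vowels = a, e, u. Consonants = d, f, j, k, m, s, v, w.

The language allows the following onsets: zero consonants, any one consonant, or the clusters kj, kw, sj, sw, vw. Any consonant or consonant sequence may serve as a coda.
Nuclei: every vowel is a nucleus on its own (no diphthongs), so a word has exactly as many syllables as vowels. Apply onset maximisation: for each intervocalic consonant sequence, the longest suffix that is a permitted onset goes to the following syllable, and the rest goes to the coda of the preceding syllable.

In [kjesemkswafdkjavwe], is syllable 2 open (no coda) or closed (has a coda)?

The vowels are e, e, a, a, e — 5 nuclei, so 5 syllables.
/e…e/ gap (V1→V2): /s/ is a single consonant, so it becomes the next onset.
/e…a/ gap (V2→V3): /mksw/ — longest licit onset from the right is /sw/, leaving /mk/ as coda.
/a…a/ gap (V3→V4): cluster /fdkj/ — the longest permitted-onset suffix is /kj/; onset = /kj/, preceding coda = /fd/.
/a…e/ gap (V4→V5): /vw/ is a licit onset in full, so it all attaches to the next syllable.
Putting it together: kje.semk.swafd.kja.vwe.
Syllable 2 is /semk/ with coda /mk/, so it is closed.

closed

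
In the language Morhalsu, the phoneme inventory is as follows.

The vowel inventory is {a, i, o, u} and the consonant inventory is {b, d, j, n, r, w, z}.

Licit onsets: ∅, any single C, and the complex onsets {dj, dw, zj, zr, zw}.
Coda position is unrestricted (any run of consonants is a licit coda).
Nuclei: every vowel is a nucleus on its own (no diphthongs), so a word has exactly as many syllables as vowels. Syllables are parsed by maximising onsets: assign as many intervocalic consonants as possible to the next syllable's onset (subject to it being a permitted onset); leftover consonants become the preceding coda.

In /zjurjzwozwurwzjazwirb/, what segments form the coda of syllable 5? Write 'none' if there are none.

The vowels are u, o, u, a, i — 5 nuclei, so 5 syllables.
σ1/σ2 boundary: cluster /rjzw/ — the longest permitted-onset suffix is /zw/; onset = /zw/, preceding coda = /rj/.
σ2/σ3 boundary: cluster /zw/ — /zw/ is itself a permitted onset, so the whole cluster goes right; preceding coda = ∅.
σ3/σ4 boundary: /rwzj/ — longest licit onset from the right is /zj/, leaving /rw/ as coda.
σ4/σ5 boundary: /zw/ is a licit onset in full, so it all attaches to the next syllable.
Result: zjurj.zwo.zwurw.zja.zwirb.
Syllable 5 is /zwirb/: onset /zw/, nucleus /i/, coda /rb/.

rb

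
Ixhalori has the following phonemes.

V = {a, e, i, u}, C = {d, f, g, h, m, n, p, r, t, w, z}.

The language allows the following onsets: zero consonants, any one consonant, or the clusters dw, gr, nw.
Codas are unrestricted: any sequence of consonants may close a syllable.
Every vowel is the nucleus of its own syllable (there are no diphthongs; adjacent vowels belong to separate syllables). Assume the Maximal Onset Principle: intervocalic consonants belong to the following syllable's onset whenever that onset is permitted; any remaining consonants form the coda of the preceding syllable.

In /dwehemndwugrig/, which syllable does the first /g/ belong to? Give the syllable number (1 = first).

The vowels are e, e, u, i — 4 nuclei, so 4 syllables.
/e…e/ gap (V1→V2): /h/ → onset of the next syllable (single consonants are always licit onsets).
/e…u/ gap (V2→V3): /mndw/ — longest licit onset from the right is /dw/, leaving /mn/ as coda.
/u…i/ gap (V3→V4): cluster /gr/ — /gr/ is itself a permitted onset, so the whole cluster goes right; preceding coda = ∅.
So the parse is dwe.hemn.dwu.grig.
The first /g/ is in the onset of syllable 4 (/grig/).

4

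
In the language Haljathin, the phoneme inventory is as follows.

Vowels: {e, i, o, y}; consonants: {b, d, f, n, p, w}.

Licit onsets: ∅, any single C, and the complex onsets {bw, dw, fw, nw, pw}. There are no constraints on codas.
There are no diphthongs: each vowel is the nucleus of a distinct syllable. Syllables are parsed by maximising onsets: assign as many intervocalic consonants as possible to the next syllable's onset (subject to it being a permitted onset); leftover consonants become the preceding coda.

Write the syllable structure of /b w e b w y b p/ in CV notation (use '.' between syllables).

Nuclei (vowels): e, y → 2 syllables.
Between /e/ (V1) and /y/ (V2): /bw/ — entire cluster is a permitted onset → onset /bw/, coda ∅.
Syllabification: bwe.bwybp.
Mapping each syllable to C/V: /bwe/ → CCV, /bwybp/ → CCVCC.

CCV.CCVCC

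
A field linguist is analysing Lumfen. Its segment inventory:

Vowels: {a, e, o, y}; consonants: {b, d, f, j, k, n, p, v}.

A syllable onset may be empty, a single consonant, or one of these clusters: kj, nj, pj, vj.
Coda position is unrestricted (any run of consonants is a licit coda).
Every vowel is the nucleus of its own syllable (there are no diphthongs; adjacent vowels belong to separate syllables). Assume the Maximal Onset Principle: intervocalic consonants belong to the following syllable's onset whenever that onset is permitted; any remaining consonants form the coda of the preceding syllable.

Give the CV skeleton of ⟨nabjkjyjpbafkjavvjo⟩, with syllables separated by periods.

Vowels present: a, y, a, a, o; each is a nucleus, giving 5 syllables.
/a…y/ gap (V1→V2): /bjkj/ — longest licit onset from the right is /kj/, leaving /bj/ as coda.
/y…a/ gap (V2→V3): /jpb/ splits as /jp/ + /b/ (/b/ is the longest suffix that is a licit onset).
/a…a/ gap (V3→V4): /fkj/ — longest licit onset from the right is /kj/, leaving /f/ as coda.
/a…o/ gap (V4→V5): /vvj/ — longest licit onset from the right is /vj/, leaving /v/ as coda.
Syllabification: nabj.kjyjp.baf.kjav.vjo.
Mapping each syllable to C/V: /nabj/ → CVCC, /kjyjp/ → CCVCC, /baf/ → CVC, /kjav/ → CCVC, /vjo/ → CCV.

CVCC.CCVCC.CVC.CCVC.CCV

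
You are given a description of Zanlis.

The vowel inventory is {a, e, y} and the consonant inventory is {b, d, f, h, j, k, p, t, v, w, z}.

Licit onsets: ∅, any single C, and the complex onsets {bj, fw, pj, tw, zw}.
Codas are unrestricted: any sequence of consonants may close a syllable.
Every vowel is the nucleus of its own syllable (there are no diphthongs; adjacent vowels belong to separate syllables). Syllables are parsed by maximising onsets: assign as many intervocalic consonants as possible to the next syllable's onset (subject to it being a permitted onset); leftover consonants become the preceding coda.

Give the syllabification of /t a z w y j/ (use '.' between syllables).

ta.zwyj

Vowels present: a, y; each is a nucleus, giving 2 syllables.
σ1/σ2 boundary: cluster /zw/ — /zw/ is itself a permitted onset, so the whole cluster goes right; preceding coda = ∅.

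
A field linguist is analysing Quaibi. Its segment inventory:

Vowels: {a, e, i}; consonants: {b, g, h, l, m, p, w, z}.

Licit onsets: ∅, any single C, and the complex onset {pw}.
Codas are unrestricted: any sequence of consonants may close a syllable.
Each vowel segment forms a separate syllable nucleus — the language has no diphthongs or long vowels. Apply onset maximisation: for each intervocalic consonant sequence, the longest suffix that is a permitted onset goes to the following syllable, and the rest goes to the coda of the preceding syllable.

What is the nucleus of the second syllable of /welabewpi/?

a

The vowels are e, a, e, i — 4 nuclei, so 4 syllables.
The second nucleus (vowel 2 from the left) is /a/.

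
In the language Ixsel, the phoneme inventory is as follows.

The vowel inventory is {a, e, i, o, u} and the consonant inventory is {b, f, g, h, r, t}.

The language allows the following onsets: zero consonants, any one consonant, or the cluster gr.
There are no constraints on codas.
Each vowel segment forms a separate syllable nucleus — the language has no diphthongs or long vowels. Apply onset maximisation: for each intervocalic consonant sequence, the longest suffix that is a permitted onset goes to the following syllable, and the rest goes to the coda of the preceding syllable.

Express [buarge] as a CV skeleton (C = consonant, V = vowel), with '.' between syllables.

The vowels are u, a, e — 3 nuclei, so 3 syllables.
V1 /u/ – V2 /a/: hiatus — the boundary sits between the two vowels.
V2 /a/ – V3 /e/: /rg/ — longest licit onset from the right is /g/, leaving /r/ as coda.
Syllabification: bu.ar.ge.
Mapping each syllable to C/V: /bu/ → CV, /ar/ → VC, /ge/ → CV.

CV.VC.CV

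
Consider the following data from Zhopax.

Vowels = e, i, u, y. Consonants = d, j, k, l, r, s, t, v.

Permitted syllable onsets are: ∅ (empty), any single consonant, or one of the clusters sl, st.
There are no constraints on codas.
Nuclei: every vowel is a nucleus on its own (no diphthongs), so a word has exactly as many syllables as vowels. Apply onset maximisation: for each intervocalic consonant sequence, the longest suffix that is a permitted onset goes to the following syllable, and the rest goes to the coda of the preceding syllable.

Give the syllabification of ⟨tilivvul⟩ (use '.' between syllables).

ti.liv.vul

Vowels present: i, i, u; each is a nucleus, giving 3 syllables.
/i…i/ gap (V1→V2): /l/ → onset of the next syllable (single consonants are always licit onsets).
/i…u/ gap (V2→V3): /vv/ splits as /v/ + /v/ (/v/ is the longest suffix that is a licit onset).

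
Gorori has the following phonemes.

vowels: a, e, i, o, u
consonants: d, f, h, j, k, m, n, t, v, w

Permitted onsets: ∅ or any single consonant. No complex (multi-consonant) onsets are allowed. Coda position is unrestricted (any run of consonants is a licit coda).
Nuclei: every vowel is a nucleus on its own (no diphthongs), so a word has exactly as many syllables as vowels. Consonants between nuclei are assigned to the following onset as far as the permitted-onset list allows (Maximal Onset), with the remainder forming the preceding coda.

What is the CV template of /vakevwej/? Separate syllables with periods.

CV.CVC.CVC

The vowels are a, e, e — 3 nuclei, so 3 syllables.
/a…e/ gap (V1→V2): /k/ → onset of the next syllable (single consonants are always licit onsets).
/e…e/ gap (V2→V3): /vw/ — longest licit onset from the right is /w/, leaving /v/ as coda.
So the parse is va.kev.wej.
Mapping each syllable to C/V: /va/ → CV, /kev/ → CVC, /wej/ → CVC.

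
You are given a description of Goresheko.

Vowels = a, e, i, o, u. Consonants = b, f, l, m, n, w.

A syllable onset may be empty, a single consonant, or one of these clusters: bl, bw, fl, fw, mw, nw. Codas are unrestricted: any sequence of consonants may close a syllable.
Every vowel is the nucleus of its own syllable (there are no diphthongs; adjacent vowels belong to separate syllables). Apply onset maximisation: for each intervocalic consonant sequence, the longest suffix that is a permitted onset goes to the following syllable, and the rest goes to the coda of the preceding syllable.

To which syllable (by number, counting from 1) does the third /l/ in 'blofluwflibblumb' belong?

The vowels are o, u, i, u — 4 nuclei, so 4 syllables.
V1 /o/ – V2 /u/: cluster /fl/ — /fl/ is itself a permitted onset, so the whole cluster goes right; preceding coda = ∅.
V2 /u/ – V3 /i/: /wfl/ splits as /w/ + /fl/ (/fl/ is the longest suffix that is a licit onset).
V3 /i/ – V4 /u/: cluster /bbl/ — the longest permitted-onset suffix is /bl/; onset = /bl/, preceding coda = /b/.
So the parse is blo.fluw.flib.blumb.
The third /l/ is in the onset of syllable 3 (/flib/).

3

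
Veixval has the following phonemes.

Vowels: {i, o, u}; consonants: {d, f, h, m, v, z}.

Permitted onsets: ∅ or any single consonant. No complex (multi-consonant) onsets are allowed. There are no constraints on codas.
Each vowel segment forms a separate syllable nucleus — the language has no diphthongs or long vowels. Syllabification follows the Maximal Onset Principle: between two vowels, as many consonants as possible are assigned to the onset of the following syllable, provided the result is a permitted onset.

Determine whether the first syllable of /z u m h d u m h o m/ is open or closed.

closed

Nuclei (vowels): u, u, o → 3 syllables.
/u…u/ gap (V1→V2): /mhd/ — longest licit onset from the right is /d/, leaving /mh/ as coda.
/u…o/ gap (V2→V3): cluster /mh/ — the longest permitted-onset suffix is /h/; onset = /h/, preceding coda = /m/.
So the parse is zumh.dum.hom.
Syllable 1 is /zumh/ with coda /mh/, so it is closed.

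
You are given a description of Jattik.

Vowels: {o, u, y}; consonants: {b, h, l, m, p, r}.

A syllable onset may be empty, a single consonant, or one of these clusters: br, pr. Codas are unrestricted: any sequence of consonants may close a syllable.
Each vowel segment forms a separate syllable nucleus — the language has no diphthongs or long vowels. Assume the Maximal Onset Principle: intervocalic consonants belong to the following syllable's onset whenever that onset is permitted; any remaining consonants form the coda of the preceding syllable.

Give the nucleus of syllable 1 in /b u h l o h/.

Nuclei (vowels): u, o → 2 syllables.
The first nucleus (vowel 1 from the left) is /u/.

u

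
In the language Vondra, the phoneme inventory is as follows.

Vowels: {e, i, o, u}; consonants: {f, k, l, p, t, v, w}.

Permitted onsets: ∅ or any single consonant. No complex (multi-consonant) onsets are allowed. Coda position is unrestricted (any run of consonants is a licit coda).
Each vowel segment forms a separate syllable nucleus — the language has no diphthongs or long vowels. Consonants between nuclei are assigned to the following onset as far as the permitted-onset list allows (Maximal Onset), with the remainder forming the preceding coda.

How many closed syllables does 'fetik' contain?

1

Nuclei (vowels): e, i → 2 syllables.
σ1/σ2 boundary: /t/ → onset of the next syllable (single consonants are always licit onsets).
Syllabification: fe.tik.
Classifying each syllable: /fe/ (open), /tik/ (closed).
Closed syllables: 1.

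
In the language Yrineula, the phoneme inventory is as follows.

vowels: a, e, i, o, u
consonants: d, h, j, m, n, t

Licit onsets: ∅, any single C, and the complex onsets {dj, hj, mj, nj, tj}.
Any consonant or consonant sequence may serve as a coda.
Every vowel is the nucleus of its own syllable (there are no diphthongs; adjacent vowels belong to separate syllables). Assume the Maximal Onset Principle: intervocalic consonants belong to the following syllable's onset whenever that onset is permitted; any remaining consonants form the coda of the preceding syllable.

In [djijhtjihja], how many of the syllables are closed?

The vowels are i, i, a — 3 nuclei, so 3 syllables.
σ1/σ2 boundary: /jhtj/; trying suffixes from longest down, /tj/ is the first permitted one, so coda /jh/ | onset /tj/.
σ2/σ3 boundary: /hj/ — entire cluster is a permitted onset → onset /hj/, coda ∅.
Syllabification: djijh.tji.hja.
Classifying each syllable: /djijh/ (closed), /tji/ (open), /hja/ (open).
Closed syllables: 1.

1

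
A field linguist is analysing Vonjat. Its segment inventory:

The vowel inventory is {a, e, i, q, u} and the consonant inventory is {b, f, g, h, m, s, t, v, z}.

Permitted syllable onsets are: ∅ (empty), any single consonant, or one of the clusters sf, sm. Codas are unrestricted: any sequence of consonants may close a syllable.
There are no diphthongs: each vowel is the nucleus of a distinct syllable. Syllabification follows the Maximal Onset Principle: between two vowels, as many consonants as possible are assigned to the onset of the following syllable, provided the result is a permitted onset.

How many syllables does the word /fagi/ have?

Nuclei (vowels): a, i → 2 syllables.

2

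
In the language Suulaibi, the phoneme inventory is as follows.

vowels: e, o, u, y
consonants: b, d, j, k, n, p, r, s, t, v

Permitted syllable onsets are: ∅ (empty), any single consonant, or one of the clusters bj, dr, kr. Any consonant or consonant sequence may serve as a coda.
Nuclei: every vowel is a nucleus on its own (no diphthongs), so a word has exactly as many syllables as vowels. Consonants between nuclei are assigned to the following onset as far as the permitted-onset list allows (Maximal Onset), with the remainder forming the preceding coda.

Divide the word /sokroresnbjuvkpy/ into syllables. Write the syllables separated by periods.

so.kro.resn.bjuvk.py

The vowels are o, o, e, u, y — 5 nuclei, so 5 syllables.
V1 /o/ – V2 /o/: /kr/ is a licit onset in full, so it all attaches to the next syllable.
V2 /o/ – V3 /e/: /r/ → onset of the next syllable (single consonants are always licit onsets).
V3 /e/ – V4 /u/: /snbj/ — longest licit onset from the right is /bj/, leaving /sn/ as coda.
V4 /u/ – V5 /y/: /vkp/ — longest licit onset from the right is /p/, leaving /vk/ as coda.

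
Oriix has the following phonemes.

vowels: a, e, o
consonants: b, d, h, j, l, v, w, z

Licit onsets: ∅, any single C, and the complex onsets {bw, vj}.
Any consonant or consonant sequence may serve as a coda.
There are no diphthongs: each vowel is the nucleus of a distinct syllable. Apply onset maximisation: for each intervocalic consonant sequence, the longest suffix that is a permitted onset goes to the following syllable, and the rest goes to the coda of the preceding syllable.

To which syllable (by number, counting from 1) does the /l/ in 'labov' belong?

1

The vowels are a, o — 2 nuclei, so 2 syllables.
V1 /a/ – V2 /o/: /b/ → onset of the next syllable (single consonants are always licit onsets).
Result: la.bov.
The /l/ is in the onset of syllable 1 (/la/).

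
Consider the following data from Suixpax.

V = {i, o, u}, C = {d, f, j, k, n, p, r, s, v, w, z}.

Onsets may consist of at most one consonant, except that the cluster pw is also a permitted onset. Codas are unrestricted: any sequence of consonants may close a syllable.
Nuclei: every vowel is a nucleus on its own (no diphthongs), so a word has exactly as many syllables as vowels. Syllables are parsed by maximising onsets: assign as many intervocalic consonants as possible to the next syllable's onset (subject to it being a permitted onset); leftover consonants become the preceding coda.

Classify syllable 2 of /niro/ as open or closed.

Vowels present: i, o; each is a nucleus, giving 2 syllables.
V1 /i/ – V2 /o/: /r/ is a single consonant, so it becomes the next onset.
Result: ni.ro.
Syllable 2 is /ro/; it ends in its nucleus with no coda, so it is open.

open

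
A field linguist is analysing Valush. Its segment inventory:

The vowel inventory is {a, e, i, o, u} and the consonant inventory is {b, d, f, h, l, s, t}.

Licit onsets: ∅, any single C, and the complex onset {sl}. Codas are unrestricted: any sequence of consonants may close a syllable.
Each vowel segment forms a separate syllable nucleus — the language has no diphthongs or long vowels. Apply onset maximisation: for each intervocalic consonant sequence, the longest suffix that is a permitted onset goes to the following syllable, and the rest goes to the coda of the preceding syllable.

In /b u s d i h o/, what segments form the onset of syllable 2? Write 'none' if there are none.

The vowels are u, i, o — 3 nuclei, so 3 syllables.
σ1/σ2 boundary: /sd/; trying suffixes from longest down, /d/ is the first permitted one, so coda /s/ | onset /d/.
σ2/σ3 boundary: /h/ → onset of the next syllable (single consonants are always licit onsets).
So the parse is bus.di.ho.
Syllable 2 is /di/: onset /d/, nucleus /i/, coda ∅.

d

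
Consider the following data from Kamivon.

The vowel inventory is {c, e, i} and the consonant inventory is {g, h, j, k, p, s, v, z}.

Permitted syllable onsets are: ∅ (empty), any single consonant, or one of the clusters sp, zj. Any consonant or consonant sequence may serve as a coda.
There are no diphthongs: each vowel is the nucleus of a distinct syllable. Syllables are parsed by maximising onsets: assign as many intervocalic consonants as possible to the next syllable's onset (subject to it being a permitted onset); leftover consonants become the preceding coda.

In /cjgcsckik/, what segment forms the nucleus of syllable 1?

c

The vowels are c, c, c, i — 4 nuclei, so 4 syllables.
The first nucleus (vowel 1 from the left) is /c/.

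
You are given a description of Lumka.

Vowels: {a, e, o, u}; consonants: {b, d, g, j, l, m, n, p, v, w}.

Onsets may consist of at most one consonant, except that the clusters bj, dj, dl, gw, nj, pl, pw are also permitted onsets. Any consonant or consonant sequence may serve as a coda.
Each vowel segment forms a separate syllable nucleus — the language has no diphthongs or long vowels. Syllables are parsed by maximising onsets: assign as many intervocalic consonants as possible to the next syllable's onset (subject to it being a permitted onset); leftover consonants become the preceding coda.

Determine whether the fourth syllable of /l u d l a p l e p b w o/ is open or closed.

open

Nuclei (vowels): u, a, e, o → 4 syllables.
σ1/σ2 boundary: cluster /dl/ — /dl/ is itself a permitted onset, so the whole cluster goes right; preceding coda = ∅.
σ2/σ3 boundary: cluster /pl/ — /pl/ is itself a permitted onset, so the whole cluster goes right; preceding coda = ∅.
σ3/σ4 boundary: /pbw/ — longest licit onset from the right is /w/, leaving /pb/ as coda.
Result: lu.dla.plepb.wo.
Syllable 4 is /wo/; it ends in its nucleus with no coda, so it is open.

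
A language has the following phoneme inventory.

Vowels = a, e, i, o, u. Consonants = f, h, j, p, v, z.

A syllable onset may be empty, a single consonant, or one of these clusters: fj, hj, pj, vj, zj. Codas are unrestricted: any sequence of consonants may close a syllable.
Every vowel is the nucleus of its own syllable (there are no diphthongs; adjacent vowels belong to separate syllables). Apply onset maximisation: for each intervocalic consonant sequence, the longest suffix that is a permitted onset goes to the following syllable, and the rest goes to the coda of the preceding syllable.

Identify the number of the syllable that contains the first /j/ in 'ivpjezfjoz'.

2

The vowels are i, e, o — 3 nuclei, so 3 syllables.
/i…e/ gap (V1→V2): cluster /vpj/ — the longest permitted-onset suffix is /pj/; onset = /pj/, preceding coda = /v/.
/e…o/ gap (V2→V3): cluster /zfj/ — the longest permitted-onset suffix is /fj/; onset = /fj/, preceding coda = /z/.
So the parse is iv.pjez.fjoz.
The first /j/ is in the onset of syllable 2 (/pjez/).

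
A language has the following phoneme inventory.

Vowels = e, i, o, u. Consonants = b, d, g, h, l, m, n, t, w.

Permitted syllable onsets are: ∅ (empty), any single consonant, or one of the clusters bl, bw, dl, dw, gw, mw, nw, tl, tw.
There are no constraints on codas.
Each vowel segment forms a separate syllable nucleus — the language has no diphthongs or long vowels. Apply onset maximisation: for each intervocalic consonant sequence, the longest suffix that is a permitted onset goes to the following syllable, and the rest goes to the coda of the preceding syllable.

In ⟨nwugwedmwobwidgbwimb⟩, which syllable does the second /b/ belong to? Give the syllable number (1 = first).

5

Nuclei (vowels): u, e, o, i, i → 5 syllables.
σ1/σ2 boundary: /gw/ is a licit onset in full, so it all attaches to the next syllable.
σ2/σ3 boundary: /dmw/ — longest licit onset from the right is /mw/, leaving /d/ as coda.
σ3/σ4 boundary: /bw/ is a licit onset in full, so it all attaches to the next syllable.
σ4/σ5 boundary: /dgbw/ splits as /dg/ + /bw/ (/bw/ is the longest suffix that is a licit onset).
So the parse is nwu.gwed.mwo.bwidg.bwimb.
The second /b/ is in the onset of syllable 5 (/bwimb/).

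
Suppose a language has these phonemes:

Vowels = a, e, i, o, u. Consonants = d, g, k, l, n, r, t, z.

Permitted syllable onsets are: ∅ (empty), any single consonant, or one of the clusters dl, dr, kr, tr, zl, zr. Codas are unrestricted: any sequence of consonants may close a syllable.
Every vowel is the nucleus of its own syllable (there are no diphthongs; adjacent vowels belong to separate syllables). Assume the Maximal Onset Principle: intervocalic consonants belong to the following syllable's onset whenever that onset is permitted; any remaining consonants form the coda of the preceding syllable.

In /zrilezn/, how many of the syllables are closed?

1

Vowels present: i, e; each is a nucleus, giving 2 syllables.
Between /i/ (V1) and /e/ (V2): /l/ → onset of the next syllable (single consonants are always licit onsets).
So the parse is zri.lezn.
Classifying each syllable: /zri/ (open), /lezn/ (closed).
Closed syllables: 1.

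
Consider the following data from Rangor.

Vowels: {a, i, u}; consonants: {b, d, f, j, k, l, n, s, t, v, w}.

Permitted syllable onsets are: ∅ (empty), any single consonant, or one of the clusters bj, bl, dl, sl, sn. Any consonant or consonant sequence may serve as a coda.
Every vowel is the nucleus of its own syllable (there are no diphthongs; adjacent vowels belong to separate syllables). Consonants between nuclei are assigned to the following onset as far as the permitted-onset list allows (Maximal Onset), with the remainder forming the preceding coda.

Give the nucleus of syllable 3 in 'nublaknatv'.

a

Vowels present: u, a, a; each is a nucleus, giving 3 syllables.
The third nucleus (vowel 3 from the left) is /a/.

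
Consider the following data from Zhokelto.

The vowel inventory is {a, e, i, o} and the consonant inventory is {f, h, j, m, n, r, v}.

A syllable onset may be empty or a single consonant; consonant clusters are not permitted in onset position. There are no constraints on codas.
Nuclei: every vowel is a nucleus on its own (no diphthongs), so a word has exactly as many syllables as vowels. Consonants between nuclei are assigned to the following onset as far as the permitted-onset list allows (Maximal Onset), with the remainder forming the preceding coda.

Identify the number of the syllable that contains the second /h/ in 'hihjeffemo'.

Vowels present: i, e, e, o; each is a nucleus, giving 4 syllables.
V1 /i/ – V2 /e/: /hj/; trying suffixes from longest down, /j/ is the first permitted one, so coda /h/ | onset /j/.
V2 /e/ – V3 /e/: cluster /ff/ — the longest permitted-onset suffix is /f/; onset = /f/, preceding coda = /f/.
V3 /e/ – V4 /o/: /m/ is a single consonant, so it becomes the next onset.
Syllabification: hih.jef.fe.mo.
The second /h/ is in the coda of syllable 1 (/hih/).

1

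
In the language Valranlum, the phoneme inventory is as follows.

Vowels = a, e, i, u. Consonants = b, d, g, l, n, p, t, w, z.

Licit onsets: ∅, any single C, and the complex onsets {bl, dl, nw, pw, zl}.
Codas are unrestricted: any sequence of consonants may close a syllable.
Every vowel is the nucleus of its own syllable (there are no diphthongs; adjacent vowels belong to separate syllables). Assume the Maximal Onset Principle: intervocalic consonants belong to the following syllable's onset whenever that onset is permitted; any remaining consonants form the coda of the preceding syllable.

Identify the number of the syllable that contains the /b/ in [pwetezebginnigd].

3

Nuclei (vowels): e, e, e, i, i → 5 syllables.
σ1/σ2 boundary: just /t/ — single C goes to the following onset.
σ2/σ3 boundary: /z/ is a single consonant, so it becomes the next onset.
σ3/σ4 boundary: /bg/ splits as /b/ + /g/ (/g/ is the longest suffix that is a licit onset).
σ4/σ5 boundary: cluster /nn/ — the longest permitted-onset suffix is /n/; onset = /n/, preceding coda = /n/.
So the parse is pwe.te.zeb.gin.nigd.
The /b/ is in the coda of syllable 3 (/zeb/).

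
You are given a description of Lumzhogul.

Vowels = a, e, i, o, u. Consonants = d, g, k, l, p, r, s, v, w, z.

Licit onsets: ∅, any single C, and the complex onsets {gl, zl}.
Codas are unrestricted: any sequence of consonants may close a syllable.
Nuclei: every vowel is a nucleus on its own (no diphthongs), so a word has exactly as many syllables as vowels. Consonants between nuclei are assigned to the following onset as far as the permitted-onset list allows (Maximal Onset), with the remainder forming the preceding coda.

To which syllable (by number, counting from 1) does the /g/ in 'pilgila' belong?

The vowels are i, i, a — 3 nuclei, so 3 syllables.
/i…i/ gap (V1→V2): /lg/ splits as /l/ + /g/ (/g/ is the longest suffix that is a licit onset).
/i…a/ gap (V2→V3): /l/ is a single consonant, so it becomes the next onset.
Syllabification: pil.gi.la.
The /g/ is in the onset of syllable 2 (/gi/).

2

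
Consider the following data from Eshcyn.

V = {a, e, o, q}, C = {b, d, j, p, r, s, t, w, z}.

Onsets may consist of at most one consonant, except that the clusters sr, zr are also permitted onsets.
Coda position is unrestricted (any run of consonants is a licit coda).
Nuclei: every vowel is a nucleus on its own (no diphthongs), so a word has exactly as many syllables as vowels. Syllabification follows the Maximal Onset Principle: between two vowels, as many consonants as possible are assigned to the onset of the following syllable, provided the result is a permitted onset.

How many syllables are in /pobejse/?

The vowels are o, e, e — 3 nuclei, so 3 syllables.

3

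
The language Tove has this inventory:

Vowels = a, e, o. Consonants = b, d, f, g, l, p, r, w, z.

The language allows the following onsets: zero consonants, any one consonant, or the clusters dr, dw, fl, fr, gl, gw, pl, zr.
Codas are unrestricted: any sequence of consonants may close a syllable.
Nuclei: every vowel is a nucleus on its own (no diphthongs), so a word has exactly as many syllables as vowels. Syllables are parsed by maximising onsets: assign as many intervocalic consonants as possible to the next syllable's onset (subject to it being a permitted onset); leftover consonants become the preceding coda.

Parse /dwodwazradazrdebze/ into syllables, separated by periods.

dwo.dwa.zra.dazr.deb.ze

Nuclei (vowels): o, a, a, a, e, e → 6 syllables.
Between /o/ (V1) and /a/ (V2): /dw/ is a licit onset in full, so it all attaches to the next syllable.
Between /a/ (V2) and /a/ (V3): /zr/ — entire cluster is a permitted onset → onset /zr/, coda ∅.
Between /a/ (V3) and /a/ (V4): /d/ → onset of the next syllable (single consonants are always licit onsets).
Between /a/ (V4) and /e/ (V5): /zrd/; trying suffixes from longest down, /d/ is the first permitted one, so coda /zr/ | onset /d/.
Between /e/ (V5) and /e/ (V6): /bz/; trying suffixes from longest down, /z/ is the first permitted one, so coda /b/ | onset /z/.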